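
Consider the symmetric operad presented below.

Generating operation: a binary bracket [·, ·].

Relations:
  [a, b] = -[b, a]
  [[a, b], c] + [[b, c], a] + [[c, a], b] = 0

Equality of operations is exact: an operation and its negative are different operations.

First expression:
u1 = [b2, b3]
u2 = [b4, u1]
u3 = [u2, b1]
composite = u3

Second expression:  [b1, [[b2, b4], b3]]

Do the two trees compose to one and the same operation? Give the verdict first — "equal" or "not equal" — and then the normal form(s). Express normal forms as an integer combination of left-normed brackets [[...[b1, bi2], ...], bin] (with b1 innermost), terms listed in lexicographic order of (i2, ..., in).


not equal; the first gives [[[b1, b2], b3], b4] - [[[b1, b3], b2], b4] - [[[b1, b4], b2], b3] + [[[b1, b4], b3], b2] and the second [[[b1, b2], b4], b3] - [[[b1, b3], b2], b4] + [[[b1, b3], b4], b2] - [[[b1, b4], b2], b3]


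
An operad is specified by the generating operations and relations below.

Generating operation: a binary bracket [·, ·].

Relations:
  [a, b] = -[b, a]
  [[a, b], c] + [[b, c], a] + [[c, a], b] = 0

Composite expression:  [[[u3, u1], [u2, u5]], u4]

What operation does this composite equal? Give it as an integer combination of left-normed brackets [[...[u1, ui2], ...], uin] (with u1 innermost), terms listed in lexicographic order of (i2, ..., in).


-[[[[u1, u3], u2], u5], u4] + [[[[u1, u3], u5], u2], u4]

Left-normed coefficients sit on the u1-initial expansion words.
Composite bracket: [[[u3, u1], [u2, u5]], u4]
Under [a, b] = ab - ba we get 16 signed associative words (2^4 = 16).
Coefficients come from the u1-initial words:
  sign of u1u3u2u5u4 is -1, so it contributes -[[[[u1, u3], u2], u5], u4]
  sign of u1u3u5u2u4 is +1, so it contributes +[[[[u1, u3], u5], u2], u4]


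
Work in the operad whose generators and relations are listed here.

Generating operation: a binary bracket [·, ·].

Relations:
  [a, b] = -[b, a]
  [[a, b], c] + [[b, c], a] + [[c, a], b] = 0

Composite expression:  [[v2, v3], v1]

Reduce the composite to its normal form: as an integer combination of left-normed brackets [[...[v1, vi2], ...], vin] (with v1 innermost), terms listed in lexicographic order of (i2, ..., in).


-[[v1, v2], v3] + [[v1, v3], v2]

Skip Jacobi rewriting: expand, keep v1-initial words, read off terms.
Composite bracket: [[v2, v3], v1]
Applying ab - ba throughout gives 4 signed words (2^2 = 4).
Coefficients come from the v1-initial words:
  the word v1v2v3 carries sign -1 and contributes -[[v1, v2], v3]
  the word v1v3v2 carries sign +1 and contributes +[[v1, v3], v2]


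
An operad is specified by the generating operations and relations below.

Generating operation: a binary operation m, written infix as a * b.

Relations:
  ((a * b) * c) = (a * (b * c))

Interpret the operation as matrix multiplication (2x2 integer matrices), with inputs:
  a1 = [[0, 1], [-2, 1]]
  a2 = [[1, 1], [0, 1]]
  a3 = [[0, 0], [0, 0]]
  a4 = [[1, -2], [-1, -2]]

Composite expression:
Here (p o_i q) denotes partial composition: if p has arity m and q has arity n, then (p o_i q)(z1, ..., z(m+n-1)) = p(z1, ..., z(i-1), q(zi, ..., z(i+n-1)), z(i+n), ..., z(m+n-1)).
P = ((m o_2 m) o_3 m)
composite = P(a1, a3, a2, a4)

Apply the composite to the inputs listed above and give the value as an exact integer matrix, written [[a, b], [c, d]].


[[0, 0], [0, 0]]

(a2 * a4) = [[0, -4], [-1, -2]]
(a3 * (a2 * a4)) = [[0, 0], [0, 0]]
(a1 * (a3 * (a2 * a4))) = [[0, 0], [0, 0]]


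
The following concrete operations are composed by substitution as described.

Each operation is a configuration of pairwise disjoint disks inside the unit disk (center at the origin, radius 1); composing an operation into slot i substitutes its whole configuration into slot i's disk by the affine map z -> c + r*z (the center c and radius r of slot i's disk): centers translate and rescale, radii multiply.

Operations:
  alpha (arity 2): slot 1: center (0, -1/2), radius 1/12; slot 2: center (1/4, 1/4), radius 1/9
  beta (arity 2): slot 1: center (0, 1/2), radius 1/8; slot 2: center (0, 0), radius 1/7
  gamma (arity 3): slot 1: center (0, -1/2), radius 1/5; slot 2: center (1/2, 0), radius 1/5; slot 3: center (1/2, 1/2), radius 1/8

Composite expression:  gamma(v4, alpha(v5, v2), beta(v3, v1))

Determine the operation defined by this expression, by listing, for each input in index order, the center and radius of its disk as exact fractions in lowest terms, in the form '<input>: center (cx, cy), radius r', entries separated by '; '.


Follow each v-input down from gamma: c' goes to c + r*c', radius to r*r'.
input v4: applying the 1 nested substitution gives center (0, -1/2), radius 1/5
input v5: applying the 2 nested substitutions gives center (1/2, -1/10), radius 1/60
input v2: applying the 2 nested substitutions gives center (11/20, 1/20), radius 1/45
input v3: applying the 2 nested substitutions gives center (1/2, 9/16), radius 1/64
input v1: applying the 2 nested substitutions gives center (1/2, 1/2), radius 1/56

v1: center (1/2, 1/2), radius 1/56; v2: center (11/20, 1/20), radius 1/45; v3: center (1/2, 9/16), radius 1/64; v4: center (0, -1/2), radius 1/5; v5: center (1/2, -1/10), radius 1/60


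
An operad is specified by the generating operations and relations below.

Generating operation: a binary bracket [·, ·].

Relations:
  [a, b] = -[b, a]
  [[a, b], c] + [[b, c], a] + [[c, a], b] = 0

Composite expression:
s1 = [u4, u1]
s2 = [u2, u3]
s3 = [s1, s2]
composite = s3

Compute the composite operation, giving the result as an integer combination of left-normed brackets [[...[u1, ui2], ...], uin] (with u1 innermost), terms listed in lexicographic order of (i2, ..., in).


-[[[u1, u4], u2], u3] + [[[u1, u4], u3], u2]

A multilinear Lie element is pinned by u1-initial words (u1 innermost).
Composite bracket: [[u4, u1], [u2, u3]]
The bracket unfolds into 8 signed words via [a, b] = ab - ba (2^3 = 8).
Keep just the words that open with u1:
  u1u4u2u3 (sign -1) contributes -[[[u1, u4], u2], u3]
  u1u4u3u2 (sign +1) contributes +[[[u1, u4], u3], u2]


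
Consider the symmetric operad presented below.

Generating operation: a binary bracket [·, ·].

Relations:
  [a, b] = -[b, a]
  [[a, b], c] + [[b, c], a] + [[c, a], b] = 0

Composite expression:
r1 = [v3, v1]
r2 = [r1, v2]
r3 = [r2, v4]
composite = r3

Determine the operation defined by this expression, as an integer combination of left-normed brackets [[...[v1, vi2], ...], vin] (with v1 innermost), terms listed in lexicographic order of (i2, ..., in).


Left-normed coefficients sit on the v1-initial expansion words.
Composite bracket: [[[v3, v1], v2], v4]
Under [a, b] = ab - ba we get 8 signed associative words (2^3 = 8).
Collect the words opening with v1:
  word v1v3v2v4 has sign -1, contributing -[[[v1, v3], v2], v4]

-[[[v1, v3], v2], v4]


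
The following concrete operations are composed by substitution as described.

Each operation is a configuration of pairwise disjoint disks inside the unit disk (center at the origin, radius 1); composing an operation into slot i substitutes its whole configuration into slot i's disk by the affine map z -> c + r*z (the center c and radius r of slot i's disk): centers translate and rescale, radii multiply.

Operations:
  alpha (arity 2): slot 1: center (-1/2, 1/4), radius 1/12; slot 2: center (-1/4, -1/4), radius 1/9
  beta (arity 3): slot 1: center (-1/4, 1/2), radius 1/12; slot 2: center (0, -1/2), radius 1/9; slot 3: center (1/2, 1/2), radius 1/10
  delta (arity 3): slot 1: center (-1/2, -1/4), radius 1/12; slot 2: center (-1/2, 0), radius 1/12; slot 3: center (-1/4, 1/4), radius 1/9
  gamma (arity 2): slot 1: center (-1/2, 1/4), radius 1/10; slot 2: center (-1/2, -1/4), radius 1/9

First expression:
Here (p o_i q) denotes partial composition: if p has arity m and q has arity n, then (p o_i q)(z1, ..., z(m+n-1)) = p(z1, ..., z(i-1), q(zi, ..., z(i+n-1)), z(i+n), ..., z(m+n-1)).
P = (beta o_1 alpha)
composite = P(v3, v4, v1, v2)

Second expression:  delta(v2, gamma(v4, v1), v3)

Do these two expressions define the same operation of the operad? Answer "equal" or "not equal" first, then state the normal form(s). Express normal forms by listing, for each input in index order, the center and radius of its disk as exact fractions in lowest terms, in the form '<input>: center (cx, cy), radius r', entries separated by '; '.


not equal: they reduce to v1: center (0, -1/2), radius 1/9; v2: center (1/2, 1/2), radius 1/10; v3: center (-7/24, 25/48), radius 1/144; v4: center (-13/48, 23/48), radius 1/108 and v1: center (-13/24, -1/48), radius 1/108; v2: center (-1/2, -1/4), radius 1/12; v3: center (-1/4, 1/4), radius 1/9; v4: center (-13/24, 1/48), radius 1/120


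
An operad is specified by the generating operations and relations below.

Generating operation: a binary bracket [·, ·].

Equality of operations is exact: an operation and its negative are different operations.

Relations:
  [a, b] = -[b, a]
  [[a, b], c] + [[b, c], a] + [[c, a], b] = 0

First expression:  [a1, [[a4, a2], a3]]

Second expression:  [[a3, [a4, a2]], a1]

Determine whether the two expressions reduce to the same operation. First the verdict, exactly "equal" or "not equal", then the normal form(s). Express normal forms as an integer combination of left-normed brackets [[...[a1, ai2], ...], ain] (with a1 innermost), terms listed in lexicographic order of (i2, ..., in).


equal; both compose to -[[[a1, a2], a4], a3] + [[[a1, a3], a2], a4] - [[[a1, a3], a4], a2] + [[[a1, a4], a2], a3]

The first expression reduces to -[[[a1, a2], a4], a3] + [[[a1, a3], a2], a4] - [[[a1, a3], a4], a2] + [[[a1, a4], a2], a3]
The second expression reduces to -[[[a1, a2], a4], a3] + [[[a1, a3], a2], a4] - [[[a1, a3], a4], a2] + [[[a1, a4], a2], a3]
Both agree, so they are equal.


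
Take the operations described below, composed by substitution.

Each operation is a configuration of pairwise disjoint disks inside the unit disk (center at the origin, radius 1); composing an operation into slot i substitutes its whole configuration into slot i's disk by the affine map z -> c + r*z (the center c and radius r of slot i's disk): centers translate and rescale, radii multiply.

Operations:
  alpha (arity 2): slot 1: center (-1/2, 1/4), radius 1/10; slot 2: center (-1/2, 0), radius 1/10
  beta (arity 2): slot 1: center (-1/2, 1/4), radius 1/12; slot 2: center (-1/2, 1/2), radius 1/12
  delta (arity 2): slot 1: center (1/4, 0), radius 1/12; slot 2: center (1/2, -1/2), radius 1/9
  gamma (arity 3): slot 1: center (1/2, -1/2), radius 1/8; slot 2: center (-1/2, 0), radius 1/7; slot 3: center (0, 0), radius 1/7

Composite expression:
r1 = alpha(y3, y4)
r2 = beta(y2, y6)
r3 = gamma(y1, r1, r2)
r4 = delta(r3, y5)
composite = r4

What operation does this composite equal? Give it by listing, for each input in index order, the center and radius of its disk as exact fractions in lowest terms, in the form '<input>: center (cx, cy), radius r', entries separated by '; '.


y1: center (7/24, -1/24), radius 1/96; y2: center (41/168, 1/336), radius 1/1008; y3: center (17/84, 1/336), radius 1/840; y4: center (17/84, 0), radius 1/840; y5: center (1/2, -1/2), radius 1/9; y6: center (41/168, 1/168), radius 1/1008

Affine substitution under delta: radii multiply and y-centers shift.
y1 passes through 2 substitutions, ending at center (7/24, -1/24), radius 1/96
y3 passes through 3 substitutions, ending at center (17/84, 1/336), radius 1/840
y4 passes through 3 substitutions, ending at center (17/84, 0), radius 1/840
y2 passes through 3 substitutions, ending at center (41/168, 1/336), radius 1/1008
y6 passes through 3 substitutions, ending at center (41/168, 1/168), radius 1/1008
y5 passes through 1 substitution, ending at center (1/2, -1/2), radius 1/9


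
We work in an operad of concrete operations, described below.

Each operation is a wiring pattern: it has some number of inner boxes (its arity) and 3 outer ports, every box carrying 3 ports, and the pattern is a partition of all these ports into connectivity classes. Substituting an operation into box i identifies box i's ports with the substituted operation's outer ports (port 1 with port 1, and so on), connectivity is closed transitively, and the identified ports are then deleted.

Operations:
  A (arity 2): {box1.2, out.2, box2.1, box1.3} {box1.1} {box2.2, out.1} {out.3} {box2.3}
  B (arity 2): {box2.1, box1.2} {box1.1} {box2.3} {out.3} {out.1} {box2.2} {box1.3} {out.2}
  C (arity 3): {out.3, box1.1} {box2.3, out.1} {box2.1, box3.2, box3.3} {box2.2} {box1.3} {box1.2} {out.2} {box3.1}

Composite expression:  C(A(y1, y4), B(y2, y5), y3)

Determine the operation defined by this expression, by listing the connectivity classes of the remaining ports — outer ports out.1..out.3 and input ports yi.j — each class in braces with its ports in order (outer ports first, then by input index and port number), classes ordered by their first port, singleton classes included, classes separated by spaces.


Substituting into C glues patterns; closure does the rest.
through A, on inputs (y1, y4): {out.1, y4.2} {out.2, y1.2, y1.3, y4.1} {out.3} {y1.1} {y4.3} (out.j = stage outer ports)
through B, on inputs (y2, y5): {out.1} {out.2} {out.3} {y2.1} {y2.2, y5.1} {y2.3} {y5.2} {y5.3} (out.j = stage outer ports)
through C, on inputs (y1, y4, y2, y5, y3): {out.1} {out.2} {out.3, y4.2} {y1.1} {y1.2, y1.3, y4.1} {y2.1} {y2.2, y5.1} {y2.3} {y3.1} {y3.2, y3.3} {y4.3} {y5.2} {y5.3} (out.j = stage outer ports)

{out.1} {out.2} {out.3, y4.2} {y1.1} {y1.2, y1.3, y4.1} {y2.1} {y2.2, y5.1} {y2.3} {y3.1} {y3.2, y3.3} {y4.3} {y5.2} {y5.3}


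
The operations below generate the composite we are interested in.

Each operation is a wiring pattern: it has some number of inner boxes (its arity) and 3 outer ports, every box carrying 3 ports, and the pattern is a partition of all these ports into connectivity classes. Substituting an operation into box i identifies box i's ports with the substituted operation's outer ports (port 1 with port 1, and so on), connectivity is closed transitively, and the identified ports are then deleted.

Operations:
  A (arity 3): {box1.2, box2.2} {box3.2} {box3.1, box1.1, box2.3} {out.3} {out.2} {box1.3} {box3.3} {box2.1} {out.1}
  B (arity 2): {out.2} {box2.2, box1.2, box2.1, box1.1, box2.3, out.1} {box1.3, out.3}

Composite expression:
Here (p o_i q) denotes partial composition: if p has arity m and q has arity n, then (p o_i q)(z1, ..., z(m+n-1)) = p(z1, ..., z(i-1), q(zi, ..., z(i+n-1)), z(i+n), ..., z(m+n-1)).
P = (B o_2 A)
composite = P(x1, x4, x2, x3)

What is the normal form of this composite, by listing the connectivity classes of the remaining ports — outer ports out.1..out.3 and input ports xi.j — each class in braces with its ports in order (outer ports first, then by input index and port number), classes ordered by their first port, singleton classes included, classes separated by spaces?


{out.1, x1.1, x1.2} {out.2} {out.3, x1.3} {x2.1} {x2.2, x4.2} {x2.3, x3.1, x4.1} {x3.2} {x3.3} {x4.3}

Substituting into B glues patterns; closure does the rest.
through A, on inputs (x4, x2, x3): {out.1} {out.2} {out.3} {x2.1} {x2.2, x4.2} {x2.3, x3.1, x4.1} {x3.2} {x3.3} {x4.3} (out.j = stage outer ports)
through B, on inputs (x1, x4, x2, x3): {out.1, x1.1, x1.2} {out.2} {out.3, x1.3} {x2.1} {x2.2, x4.2} {x2.3, x3.1, x4.1} {x3.2} {x3.3} {x4.3} (out.j = stage outer ports)


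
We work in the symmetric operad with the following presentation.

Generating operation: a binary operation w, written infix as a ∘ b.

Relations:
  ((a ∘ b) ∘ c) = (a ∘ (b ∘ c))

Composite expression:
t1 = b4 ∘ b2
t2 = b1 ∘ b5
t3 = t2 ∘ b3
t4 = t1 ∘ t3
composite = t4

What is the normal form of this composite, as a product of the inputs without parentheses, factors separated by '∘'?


b4 ∘ b2 ∘ b1 ∘ b5 ∘ b3

Every regrouping of w is equal, so read the b-inputs in written order.
(b4 ∘ b2) spells out as b4 ∘ b2
(b1 ∘ b5) spells out as b1 ∘ b5
((b1 ∘ b5) ∘ b3) spells out as b1 ∘ b5 ∘ b3
((b4 ∘ b2) ∘ ((b1 ∘ b5) ∘ b3)) spells out as b4 ∘ b2 ∘ b1 ∘ b5 ∘ b3


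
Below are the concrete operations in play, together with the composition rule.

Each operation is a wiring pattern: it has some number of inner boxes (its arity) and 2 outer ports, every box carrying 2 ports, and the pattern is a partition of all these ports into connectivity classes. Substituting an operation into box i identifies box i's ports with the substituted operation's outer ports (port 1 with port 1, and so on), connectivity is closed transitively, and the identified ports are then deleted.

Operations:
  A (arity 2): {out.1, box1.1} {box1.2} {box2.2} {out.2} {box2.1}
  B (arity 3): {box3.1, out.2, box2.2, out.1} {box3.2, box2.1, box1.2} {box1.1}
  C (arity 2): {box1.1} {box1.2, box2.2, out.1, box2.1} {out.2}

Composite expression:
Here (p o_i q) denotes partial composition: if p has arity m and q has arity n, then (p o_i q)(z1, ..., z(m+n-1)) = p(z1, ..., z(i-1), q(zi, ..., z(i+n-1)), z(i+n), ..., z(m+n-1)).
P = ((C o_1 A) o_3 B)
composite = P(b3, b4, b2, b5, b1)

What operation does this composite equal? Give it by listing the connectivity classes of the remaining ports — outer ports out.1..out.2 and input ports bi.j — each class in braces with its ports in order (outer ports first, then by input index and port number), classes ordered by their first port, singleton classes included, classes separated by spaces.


{out.1, b1.1, b5.2} {out.2} {b1.2, b2.2, b5.1} {b2.1} {b3.1} {b3.2} {b4.1} {b4.2}

Connectivity passes through glued C-boundaries; trace each wire chain.
the subtree at A composes to {out.1, b3.1} {out.2} {b3.2} {b4.1} {b4.2} on (b3, b4); out.j = own outer ports
the subtree at B composes to {out.1, out.2, b1.1, b5.2} {b1.2, b2.2, b5.1} {b2.1} on (b2, b5, b1); out.j = own outer ports
the subtree at C composes to {out.1, b1.1, b5.2} {out.2} {b1.2, b2.2, b5.1} {b2.1} {b3.1} {b3.2} {b4.1} {b4.2} on (b3, b4, b2, b5, b1); out.j = own outer ports


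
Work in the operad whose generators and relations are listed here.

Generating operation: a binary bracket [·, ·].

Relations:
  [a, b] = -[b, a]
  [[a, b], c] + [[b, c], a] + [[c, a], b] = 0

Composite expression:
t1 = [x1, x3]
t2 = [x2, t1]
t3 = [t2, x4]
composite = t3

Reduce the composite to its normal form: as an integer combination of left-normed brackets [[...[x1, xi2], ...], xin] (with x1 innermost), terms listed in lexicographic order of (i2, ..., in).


Left-normed coefficients sit on the x1-initial expansion words.
Composite bracket: [[x2, [x1, x3]], x4]
Full expansion: 8 signed words from ab - ba (2^3 = 8).
Only words starting with x1 matter:
  sign of x1x3x2x4 is -1, so it contributes -[[[x1, x3], x2], x4]

-[[[x1, x3], x2], x4]


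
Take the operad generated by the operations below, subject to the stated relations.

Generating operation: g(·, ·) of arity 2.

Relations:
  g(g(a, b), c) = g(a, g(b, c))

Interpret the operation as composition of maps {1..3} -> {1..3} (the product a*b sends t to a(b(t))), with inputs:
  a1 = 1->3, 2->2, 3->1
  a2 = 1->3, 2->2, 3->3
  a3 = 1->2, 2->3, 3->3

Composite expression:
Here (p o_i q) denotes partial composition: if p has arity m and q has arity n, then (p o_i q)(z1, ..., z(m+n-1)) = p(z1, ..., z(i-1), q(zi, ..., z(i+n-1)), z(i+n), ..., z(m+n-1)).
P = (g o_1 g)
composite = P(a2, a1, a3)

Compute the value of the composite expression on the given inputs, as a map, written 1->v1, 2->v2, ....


1->2, 2->3, 3->3

g(a2, a1) = 1->3, 2->2, 3->3
g(g(a2, a1), a3) = 1->2, 2->3, 3->3


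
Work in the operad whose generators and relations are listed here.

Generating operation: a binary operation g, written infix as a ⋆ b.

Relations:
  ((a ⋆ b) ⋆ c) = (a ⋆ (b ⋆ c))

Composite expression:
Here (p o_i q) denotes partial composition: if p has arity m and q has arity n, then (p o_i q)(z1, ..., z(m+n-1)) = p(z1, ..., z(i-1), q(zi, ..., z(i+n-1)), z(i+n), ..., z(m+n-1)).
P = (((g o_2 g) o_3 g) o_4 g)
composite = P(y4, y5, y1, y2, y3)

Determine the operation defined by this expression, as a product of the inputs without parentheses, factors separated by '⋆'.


Associativity of g dissolves the nesting; only the y-input order survives.
(y2 ⋆ y3) spells out as y2 ⋆ y3
(y1 ⋆ (y2 ⋆ y3)) spells out as y1 ⋆ y2 ⋆ y3
(y5 ⋆ (y1 ⋆ (y2 ⋆ y3))) spells out as y5 ⋆ y1 ⋆ y2 ⋆ y3
(y4 ⋆ (y5 ⋆ (y1 ⋆ (y2 ⋆ y3)))) spells out as y4 ⋆ y5 ⋆ y1 ⋆ y2 ⋆ y3

y4 ⋆ y5 ⋆ y1 ⋆ y2 ⋆ y3


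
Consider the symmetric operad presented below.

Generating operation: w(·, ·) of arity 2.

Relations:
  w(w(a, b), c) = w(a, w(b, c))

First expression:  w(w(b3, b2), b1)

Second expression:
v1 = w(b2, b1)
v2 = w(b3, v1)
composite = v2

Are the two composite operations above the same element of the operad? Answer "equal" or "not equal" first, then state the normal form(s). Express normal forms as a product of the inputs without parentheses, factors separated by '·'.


Normal form of the first expression: b3 · b2 · b1
Normal form of the second expression: b3 · b2 · b1
One common form — equal.

equal; the common form is b3 · b2 · b1


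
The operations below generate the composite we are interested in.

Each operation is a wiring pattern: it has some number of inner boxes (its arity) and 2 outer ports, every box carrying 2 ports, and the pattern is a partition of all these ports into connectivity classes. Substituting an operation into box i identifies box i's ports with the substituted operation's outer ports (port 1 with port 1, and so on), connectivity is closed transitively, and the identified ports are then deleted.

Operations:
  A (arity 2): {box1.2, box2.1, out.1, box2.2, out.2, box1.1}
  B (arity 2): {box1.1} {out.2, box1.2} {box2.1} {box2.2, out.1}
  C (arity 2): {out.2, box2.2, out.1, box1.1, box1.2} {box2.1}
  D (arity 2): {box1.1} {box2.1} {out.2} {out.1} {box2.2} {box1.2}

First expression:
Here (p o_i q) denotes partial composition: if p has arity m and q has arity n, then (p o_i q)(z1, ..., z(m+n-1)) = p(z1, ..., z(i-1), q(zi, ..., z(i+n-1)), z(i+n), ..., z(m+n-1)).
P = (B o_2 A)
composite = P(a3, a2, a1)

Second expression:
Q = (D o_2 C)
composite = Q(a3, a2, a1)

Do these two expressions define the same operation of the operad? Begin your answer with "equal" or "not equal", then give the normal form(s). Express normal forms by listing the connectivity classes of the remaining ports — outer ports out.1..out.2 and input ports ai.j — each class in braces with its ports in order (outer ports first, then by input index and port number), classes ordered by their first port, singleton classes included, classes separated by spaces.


not equal — first {out.1, a1.1, a1.2, a2.1, a2.2} {out.2, a3.2} {a3.1}, second {out.1} {out.2} {a1.1} {a1.2, a2.1, a2.2} {a3.1} {a3.2}

Reducing the first expression gives {out.1, a1.1, a1.2, a2.1, a2.2} {out.2, a3.2} {a3.1}
Reducing the second expression gives {out.1} {out.2} {a1.1} {a1.2, a2.1, a2.2} {a3.1} {a3.2}
No match — not equal.


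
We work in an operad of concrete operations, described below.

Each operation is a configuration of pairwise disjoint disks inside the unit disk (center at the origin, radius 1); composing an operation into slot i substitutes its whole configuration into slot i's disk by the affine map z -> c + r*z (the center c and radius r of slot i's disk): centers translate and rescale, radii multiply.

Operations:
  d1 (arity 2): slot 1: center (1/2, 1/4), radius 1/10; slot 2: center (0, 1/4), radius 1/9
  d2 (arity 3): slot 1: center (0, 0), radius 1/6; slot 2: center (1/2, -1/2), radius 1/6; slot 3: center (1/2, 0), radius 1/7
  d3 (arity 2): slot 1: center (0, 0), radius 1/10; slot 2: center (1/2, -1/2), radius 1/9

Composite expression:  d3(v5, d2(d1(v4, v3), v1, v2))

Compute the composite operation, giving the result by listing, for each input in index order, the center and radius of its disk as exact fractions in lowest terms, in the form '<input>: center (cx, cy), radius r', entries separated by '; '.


v1: center (5/9, -5/9), radius 1/54; v2: center (5/9, -1/2), radius 1/63; v3: center (1/2, -107/216), radius 1/486; v4: center (55/108, -107/216), radius 1/540; v5: center (0, 0), radius 1/10

Affine substitution under d3: radii multiply and v-centers shift.
v5 passes through 1 substitution, ending at center (0, 0), radius 1/10
v4 passes through 3 substitutions, ending at center (55/108, -107/216), radius 1/540
v3 passes through 3 substitutions, ending at center (1/2, -107/216), radius 1/486
v1 passes through 2 substitutions, ending at center (5/9, -5/9), radius 1/54
v2 passes through 2 substitutions, ending at center (5/9, -1/2), radius 1/63


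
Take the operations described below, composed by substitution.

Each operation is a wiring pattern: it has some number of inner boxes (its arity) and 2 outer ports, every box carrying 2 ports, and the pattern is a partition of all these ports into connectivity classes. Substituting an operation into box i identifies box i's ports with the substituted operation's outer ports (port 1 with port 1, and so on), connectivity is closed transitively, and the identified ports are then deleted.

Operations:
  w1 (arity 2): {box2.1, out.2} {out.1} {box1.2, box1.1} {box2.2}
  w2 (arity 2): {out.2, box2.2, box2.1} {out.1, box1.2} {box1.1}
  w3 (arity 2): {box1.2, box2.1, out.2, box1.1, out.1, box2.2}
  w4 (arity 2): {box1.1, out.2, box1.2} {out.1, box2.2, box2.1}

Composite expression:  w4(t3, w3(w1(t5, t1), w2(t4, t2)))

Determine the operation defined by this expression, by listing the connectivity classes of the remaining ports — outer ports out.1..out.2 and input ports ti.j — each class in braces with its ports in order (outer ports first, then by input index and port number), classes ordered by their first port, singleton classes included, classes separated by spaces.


{out.1, t1.1, t2.1, t2.2, t4.2} {out.2, t3.1, t3.2} {t1.2} {t4.1} {t5.1, t5.2}


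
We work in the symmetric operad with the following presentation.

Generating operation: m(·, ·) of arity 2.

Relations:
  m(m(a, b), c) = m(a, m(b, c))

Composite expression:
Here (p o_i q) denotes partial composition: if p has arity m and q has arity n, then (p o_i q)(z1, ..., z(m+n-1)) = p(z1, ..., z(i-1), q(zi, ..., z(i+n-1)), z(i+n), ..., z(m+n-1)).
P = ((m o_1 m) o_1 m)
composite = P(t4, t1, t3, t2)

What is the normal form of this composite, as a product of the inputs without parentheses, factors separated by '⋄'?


Key point: m is associative — brackets drop, the t-order remains.
m(t4, t1) reduces to t4 ⋄ t1
m(m(t4, t1), t3) reduces to t4 ⋄ t1 ⋄ t3
m(m(m(t4, t1), t3), t2) reduces to t4 ⋄ t1 ⋄ t3 ⋄ t2

t4 ⋄ t1 ⋄ t3 ⋄ t2


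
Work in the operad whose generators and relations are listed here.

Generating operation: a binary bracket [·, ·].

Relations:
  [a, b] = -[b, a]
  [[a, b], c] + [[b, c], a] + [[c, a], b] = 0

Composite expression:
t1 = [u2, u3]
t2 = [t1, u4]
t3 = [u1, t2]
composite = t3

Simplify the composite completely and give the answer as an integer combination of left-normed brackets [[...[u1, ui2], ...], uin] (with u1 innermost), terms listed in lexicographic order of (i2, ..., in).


Left-normed coefficients sit on the u1-initial expansion words.
Composite bracket: [u1, [[u2, u3], u4]]
Applying ab - ba throughout gives 8 signed words (2^3 = 8).
Words beginning with u1 determine it all:
  word u1u2u3u4 has sign +1, contributing +[[[u1, u2], u3], u4]
  word u1u3u2u4 has sign -1, contributing -[[[u1, u3], u2], u4]
  word u1u4u2u3 has sign -1, contributing -[[[u1, u4], u2], u3]
  word u1u4u3u2 has sign +1, contributing +[[[u1, u4], u3], u2]

[[[u1, u2], u3], u4] - [[[u1, u3], u2], u4] - [[[u1, u4], u2], u3] + [[[u1, u4], u3], u2]


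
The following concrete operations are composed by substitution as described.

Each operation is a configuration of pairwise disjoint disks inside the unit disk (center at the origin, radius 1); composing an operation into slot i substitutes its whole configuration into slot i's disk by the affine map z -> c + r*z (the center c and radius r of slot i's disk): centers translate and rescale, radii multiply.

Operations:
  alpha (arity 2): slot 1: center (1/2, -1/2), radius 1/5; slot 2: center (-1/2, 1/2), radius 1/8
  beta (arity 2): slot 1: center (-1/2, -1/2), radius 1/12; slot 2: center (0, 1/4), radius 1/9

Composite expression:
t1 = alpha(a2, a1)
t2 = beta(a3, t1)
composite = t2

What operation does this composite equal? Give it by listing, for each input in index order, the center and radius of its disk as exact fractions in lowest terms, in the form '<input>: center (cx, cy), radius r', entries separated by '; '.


a1: center (-1/18, 11/36), radius 1/72; a2: center (1/18, 7/36), radius 1/45; a3: center (-1/2, -1/2), radius 1/12


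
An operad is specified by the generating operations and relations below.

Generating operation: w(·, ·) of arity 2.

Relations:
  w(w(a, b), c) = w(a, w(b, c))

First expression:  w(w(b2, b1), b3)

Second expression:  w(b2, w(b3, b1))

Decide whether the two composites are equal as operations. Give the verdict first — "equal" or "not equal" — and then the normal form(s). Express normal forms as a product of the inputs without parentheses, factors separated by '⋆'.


not equal; the first gives b2 ⋆ b1 ⋆ b3 and the second b2 ⋆ b3 ⋆ b1

The first expression, normalized: b2 ⋆ b1 ⋆ b3
The second expression, normalized: b2 ⋆ b3 ⋆ b1
The forms do not match — not equal.


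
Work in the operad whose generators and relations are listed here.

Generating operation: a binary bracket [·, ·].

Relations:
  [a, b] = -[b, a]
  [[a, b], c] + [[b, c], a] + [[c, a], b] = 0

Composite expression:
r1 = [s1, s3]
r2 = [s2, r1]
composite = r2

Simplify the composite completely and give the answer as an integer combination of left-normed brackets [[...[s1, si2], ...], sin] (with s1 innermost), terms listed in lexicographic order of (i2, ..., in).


-[[s1, s3], s2]

Left-normed coefficients sit on the s1-initial expansion words.
Composite bracket: [s2, [s1, s3]]
Under [a, b] = ab - ba we get 4 signed associative words (2^2 = 4).
Only words starting with s1 matter:
  sign of s1s3s2 is -1, so it contributes -[[s1, s3], s2]


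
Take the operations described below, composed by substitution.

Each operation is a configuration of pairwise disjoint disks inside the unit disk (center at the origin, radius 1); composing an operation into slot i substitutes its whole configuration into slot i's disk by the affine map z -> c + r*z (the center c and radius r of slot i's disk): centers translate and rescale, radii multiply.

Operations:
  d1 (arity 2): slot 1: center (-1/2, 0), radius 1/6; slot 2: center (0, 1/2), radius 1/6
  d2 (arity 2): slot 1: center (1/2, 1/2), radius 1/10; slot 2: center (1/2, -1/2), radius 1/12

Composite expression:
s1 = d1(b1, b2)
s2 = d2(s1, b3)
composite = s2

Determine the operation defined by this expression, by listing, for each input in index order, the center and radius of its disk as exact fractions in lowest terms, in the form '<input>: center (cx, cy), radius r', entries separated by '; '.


b1: center (9/20, 1/2), radius 1/60; b2: center (1/2, 11/20), radius 1/60; b3: center (1/2, -1/2), radius 1/12

Affine substitution under d2: radii multiply and b-centers shift.
tracing b1 down its 2-map path: center (9/20, 1/2), radius 1/60
tracing b2 down its 2-map path: center (1/2, 11/20), radius 1/60
tracing b3 down its 1-map path: center (1/2, -1/2), radius 1/12


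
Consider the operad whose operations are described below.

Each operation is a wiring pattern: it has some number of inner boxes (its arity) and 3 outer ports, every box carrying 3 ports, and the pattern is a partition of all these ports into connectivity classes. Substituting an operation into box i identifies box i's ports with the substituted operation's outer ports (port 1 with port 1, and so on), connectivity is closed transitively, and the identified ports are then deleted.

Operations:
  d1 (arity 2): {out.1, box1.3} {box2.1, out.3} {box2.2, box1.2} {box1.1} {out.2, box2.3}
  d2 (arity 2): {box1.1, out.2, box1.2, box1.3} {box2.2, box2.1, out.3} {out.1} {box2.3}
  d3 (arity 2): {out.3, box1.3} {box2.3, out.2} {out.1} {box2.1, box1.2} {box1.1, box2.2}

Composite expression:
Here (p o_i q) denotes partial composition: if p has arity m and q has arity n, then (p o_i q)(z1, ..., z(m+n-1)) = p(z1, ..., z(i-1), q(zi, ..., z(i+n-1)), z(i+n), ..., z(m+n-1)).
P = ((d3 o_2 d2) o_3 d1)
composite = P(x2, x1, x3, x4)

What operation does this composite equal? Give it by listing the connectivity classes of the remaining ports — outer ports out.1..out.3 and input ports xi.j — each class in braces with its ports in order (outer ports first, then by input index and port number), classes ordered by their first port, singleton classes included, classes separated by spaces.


{out.1} {out.2, x3.3, x4.3} {out.3, x2.3} {x1.1, x1.2, x1.3, x2.1} {x2.2} {x3.1} {x3.2, x4.2} {x4.1}

Treat the ports identified at d3 as solder joints: merge, then drop.
d1 over (x3, x4) gives {out.1, x3.3} {out.2, x4.3} {out.3, x4.1} {x3.1} {x3.2, x4.2}, out.j being that stage's outer ports
d2 over (x1, x3, x4) gives {out.1} {out.2, x1.1, x1.2, x1.3} {out.3, x3.3, x4.3} {x3.1} {x3.2, x4.2} {x4.1}, out.j being that stage's outer ports
d3 over (x2, x1, x3, x4) gives {out.1} {out.2, x3.3, x4.3} {out.3, x2.3} {x1.1, x1.2, x1.3, x2.1} {x2.2} {x3.1} {x3.2, x4.2} {x4.1}, out.j being that stage's outer ports


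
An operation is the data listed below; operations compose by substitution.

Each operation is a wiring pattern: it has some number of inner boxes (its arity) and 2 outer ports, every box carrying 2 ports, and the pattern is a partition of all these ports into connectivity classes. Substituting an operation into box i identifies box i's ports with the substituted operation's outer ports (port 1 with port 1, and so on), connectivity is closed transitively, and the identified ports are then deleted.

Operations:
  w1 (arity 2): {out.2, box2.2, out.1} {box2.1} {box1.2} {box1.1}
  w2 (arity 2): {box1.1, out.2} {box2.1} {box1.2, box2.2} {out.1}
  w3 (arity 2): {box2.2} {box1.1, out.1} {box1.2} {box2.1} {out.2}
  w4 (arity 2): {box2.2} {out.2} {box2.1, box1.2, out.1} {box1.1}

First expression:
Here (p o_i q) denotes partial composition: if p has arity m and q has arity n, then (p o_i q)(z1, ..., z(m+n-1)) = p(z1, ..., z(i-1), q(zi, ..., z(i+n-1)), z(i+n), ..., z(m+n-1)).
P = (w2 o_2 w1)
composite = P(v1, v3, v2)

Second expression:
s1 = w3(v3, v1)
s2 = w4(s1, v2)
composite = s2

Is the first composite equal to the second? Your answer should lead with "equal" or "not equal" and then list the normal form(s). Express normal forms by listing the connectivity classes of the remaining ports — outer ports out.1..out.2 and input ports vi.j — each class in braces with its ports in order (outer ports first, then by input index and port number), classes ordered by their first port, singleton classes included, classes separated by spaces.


not equal; the first gives {out.1} {out.2, v1.1} {v1.2, v2.2} {v2.1} {v3.1} {v3.2} and the second {out.1, v2.1} {out.2} {v1.1} {v1.2} {v2.2} {v3.1} {v3.2}


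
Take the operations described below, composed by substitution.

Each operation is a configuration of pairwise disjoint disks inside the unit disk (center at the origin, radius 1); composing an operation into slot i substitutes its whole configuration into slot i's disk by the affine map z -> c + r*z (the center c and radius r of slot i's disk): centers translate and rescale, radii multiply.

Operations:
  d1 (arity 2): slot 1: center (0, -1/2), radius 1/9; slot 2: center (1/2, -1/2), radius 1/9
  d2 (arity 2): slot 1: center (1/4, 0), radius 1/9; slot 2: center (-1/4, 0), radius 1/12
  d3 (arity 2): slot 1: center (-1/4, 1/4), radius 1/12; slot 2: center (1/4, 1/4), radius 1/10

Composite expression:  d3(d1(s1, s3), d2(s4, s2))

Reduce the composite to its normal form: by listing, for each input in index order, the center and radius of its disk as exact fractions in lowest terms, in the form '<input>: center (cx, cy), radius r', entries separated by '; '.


s1: center (-1/4, 5/24), radius 1/108; s2: center (9/40, 1/4), radius 1/120; s3: center (-5/24, 5/24), radius 1/108; s4: center (11/40, 1/4), radius 1/90


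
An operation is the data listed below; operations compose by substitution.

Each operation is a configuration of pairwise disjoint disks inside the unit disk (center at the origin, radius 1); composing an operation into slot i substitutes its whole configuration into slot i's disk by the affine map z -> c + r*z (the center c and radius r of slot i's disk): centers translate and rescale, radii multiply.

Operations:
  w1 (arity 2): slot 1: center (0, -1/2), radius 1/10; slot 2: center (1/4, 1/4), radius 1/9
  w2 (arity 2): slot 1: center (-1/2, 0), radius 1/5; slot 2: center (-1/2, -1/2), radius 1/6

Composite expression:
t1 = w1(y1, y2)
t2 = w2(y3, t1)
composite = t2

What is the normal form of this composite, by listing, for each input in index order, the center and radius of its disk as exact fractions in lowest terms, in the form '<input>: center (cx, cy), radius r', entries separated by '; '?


Affine substitution under w2: radii multiply and y-centers shift.
input y3: applying the 1 nested substitution gives center (-1/2, 0), radius 1/5
input y1: applying the 2 nested substitutions gives center (-1/2, -7/12), radius 1/60
input y2: applying the 2 nested substitutions gives center (-11/24, -11/24), radius 1/54

y1: center (-1/2, -7/12), radius 1/60; y2: center (-11/24, -11/24), radius 1/54; y3: center (-1/2, 0), radius 1/5


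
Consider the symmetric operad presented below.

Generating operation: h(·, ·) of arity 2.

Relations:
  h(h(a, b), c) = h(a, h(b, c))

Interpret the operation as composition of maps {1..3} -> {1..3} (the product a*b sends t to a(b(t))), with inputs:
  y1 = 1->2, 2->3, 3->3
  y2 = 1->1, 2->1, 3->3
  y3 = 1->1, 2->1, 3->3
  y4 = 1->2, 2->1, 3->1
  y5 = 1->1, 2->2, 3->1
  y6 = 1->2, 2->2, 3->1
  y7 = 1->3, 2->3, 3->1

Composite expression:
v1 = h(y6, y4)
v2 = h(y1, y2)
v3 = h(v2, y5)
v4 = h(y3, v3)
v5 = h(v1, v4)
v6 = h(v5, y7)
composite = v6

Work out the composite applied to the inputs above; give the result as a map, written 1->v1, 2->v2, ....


1->2, 2->2, 3->2

h(y6, y4) = 1->2, 2->2, 3->2
h(y1, y2) = 1->2, 2->2, 3->3
h(h(y1, y2), y5) = 1->2, 2->2, 3->2
h(y3, h(h(y1, y2), y5)) = 1->1, 2->1, 3->1
h(h(y6, y4), h(y3, h(h(y1, y2), y5))) = 1->2, 2->2, 3->2
h(h(h(y6, y4), h(y3, h(h(y1, y2), y5))), y7) = 1->2, 2->2, 3->2


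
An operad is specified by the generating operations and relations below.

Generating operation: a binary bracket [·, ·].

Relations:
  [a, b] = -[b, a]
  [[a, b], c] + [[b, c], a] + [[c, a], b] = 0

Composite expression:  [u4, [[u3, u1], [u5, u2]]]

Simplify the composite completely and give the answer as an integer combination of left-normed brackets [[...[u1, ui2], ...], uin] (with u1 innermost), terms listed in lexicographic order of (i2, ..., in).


A multilinear Lie element is pinned by u1-initial words (u1 innermost).
Composite bracket: [u4, [[u3, u1], [u5, u2]]]
Full expansion: 16 signed words from ab - ba (2^4 = 16).
Coefficients come from the u1-initial words:
  u1u3u2u5u4 appears with sign -1, giving the term -[[[[u1, u3], u2], u5], u4]
  u1u3u5u2u4 appears with sign +1, giving the term +[[[[u1, u3], u5], u2], u4]

-[[[[u1, u3], u2], u5], u4] + [[[[u1, u3], u5], u2], u4]


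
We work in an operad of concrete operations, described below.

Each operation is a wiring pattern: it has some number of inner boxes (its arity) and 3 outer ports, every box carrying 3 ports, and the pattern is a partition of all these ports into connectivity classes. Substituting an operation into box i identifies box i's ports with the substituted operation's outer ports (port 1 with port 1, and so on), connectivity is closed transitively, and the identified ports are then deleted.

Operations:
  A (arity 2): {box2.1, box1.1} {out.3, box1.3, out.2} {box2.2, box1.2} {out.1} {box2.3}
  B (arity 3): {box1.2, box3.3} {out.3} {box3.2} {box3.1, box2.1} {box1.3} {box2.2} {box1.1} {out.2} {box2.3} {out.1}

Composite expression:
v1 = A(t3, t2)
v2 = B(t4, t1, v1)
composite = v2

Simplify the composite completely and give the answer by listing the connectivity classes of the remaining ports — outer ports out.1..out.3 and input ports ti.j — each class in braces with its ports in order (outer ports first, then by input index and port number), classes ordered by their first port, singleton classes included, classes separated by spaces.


{out.1} {out.2} {out.3} {t1.1} {t1.2} {t1.3} {t2.1, t3.1} {t2.2, t3.2} {t2.3} {t3.3, t4.2} {t4.1} {t4.3}

Two ports join when wires chain via B-identified ports.
stage A: inputs (t3, t2), connectivity {out.1} {out.2, out.3, t3.3} {t2.1, t3.1} {t2.2, t3.2} {t2.3}, out.j its boundary
stage B: inputs (t4, t1, t3, t2), connectivity {out.1} {out.2} {out.3} {t1.1} {t1.2} {t1.3} {t2.1, t3.1} {t2.2, t3.2} {t2.3} {t3.3, t4.2} {t4.1} {t4.3}, out.j its boundary
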